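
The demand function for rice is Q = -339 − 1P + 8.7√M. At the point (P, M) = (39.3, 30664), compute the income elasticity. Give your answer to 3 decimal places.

0.665

At P = 39.3, M = 30664: Q = 1145.169.
Holding P constant, ∂Q/∂M = 8.7/(2√M) = 0.0248413.
η_M = (∂Q/∂M)·(M/Q) = 0.0248413 × (30664/1145.169) = 0.665.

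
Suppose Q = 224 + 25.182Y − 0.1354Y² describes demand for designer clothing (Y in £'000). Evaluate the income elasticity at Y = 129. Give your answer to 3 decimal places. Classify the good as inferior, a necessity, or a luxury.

At Y = 129: Q = 1219.2866.
dQ/dY = 25.182 − 0.2708Y = -9.75120.
η = (dQ/dY)·(Y/Q) = -9.75120 × (129/1219.2866) = -1.032.
η < 0 ⇒ inferior good.

-1.032 (inferior good)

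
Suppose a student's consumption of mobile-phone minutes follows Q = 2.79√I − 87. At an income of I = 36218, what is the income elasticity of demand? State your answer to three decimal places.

At I = 36218: Q = 443.966.
dQ/dI = 2.79/(2√I) = 0.00733014 at this income.
η = (dQ/dI)·(I/Q) = 0.00733014 × (36218/443.966) = 0.598.

0.598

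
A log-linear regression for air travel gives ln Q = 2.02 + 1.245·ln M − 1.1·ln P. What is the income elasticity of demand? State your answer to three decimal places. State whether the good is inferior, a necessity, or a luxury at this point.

In a log-linear demand, the coefficient on ln M is the income elasticity.
So η = 1.245.
η > 1 ⇒ luxury.

1.245 (luxury)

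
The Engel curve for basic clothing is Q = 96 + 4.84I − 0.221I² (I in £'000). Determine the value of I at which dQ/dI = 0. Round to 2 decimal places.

dQ/dI = 4.84 − 0.442I.
The good is inferior where dQ/dI < 0. Setting dQ/dI = 0 gives I = 4.84 / 0.442 = 10.95.

10.95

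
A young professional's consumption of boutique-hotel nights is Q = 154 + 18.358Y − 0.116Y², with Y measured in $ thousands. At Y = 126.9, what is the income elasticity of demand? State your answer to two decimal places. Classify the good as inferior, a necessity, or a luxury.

-2.28 (inferior good)

At Y = 126.9: Q = 615.6114.
dQ/dY = 18.358 − 0.232Y = -11.08280.
η = (dQ/dY)·(Y/Q) = -11.08280 × (126.9/615.6114) = -2.28.
η < 0 ⇒ inferior good.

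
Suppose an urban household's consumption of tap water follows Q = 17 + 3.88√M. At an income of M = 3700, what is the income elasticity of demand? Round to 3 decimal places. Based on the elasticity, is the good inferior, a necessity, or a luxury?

At M = 3700: Q = 253.011.
dQ/dM = 3.88/(2√M) = 0.0318934 at this income.
η = (dQ/dM)·(M/Q) = 0.0318934 × (3700/253.011) = 0.466.
Since 0 < η < 1, the good is a necessity.

0.466 (necessity)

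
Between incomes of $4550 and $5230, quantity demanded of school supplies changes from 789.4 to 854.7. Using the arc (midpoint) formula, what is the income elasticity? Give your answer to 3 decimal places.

ΔQ = 854.7 − 789.4 = 65.3; midpoint Q̄ = (789.4 + 854.7)/2 = 822.05.
ΔI = 5230 − 4550 = 680; midpoint Ī = (4550 + 5230)/2 = 4890.
η = (ΔQ/Q̄) ÷ (ΔI/Ī) = (65.3/822.05) ÷ (680/4890) = 0.571.

0.571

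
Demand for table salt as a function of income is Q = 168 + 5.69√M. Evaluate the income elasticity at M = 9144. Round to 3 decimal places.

0.382

At M = 9144: Q = 712.102.
dQ/dM = 5.69/(2√M) = 0.0297519 at this income.
η = (dQ/dM)·(M/Q) = 0.0297519 × (9144/712.102) = 0.382.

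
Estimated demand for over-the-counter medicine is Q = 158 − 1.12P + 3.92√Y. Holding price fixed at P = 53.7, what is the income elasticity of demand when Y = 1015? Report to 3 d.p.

0.280

At P = 53.7, Y = 1015: Q = 222.744.
Holding P constant, ∂Q/∂Y = 3.92/(2√Y) = 0.061521.
η_Y = (∂Q/∂Y)·(Y/Q) = 0.061521 × (1015/222.744) = 0.280.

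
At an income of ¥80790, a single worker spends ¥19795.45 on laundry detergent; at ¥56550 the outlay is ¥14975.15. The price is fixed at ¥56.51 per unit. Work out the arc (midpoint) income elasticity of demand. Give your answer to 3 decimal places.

With a constant price, Q₁ = 19795.45/56.51 = 350.300 and Q₂ = 14975.15/56.51 = 265.000 (equivalently, work directly with expenditure since P cancels).
Midpoint %ΔQ = (14975.15 − 19795.45)/17385.30 = -0.27726; midpoint %ΔI = (56550 − 80790)/68670 = -0.35299.
η = -0.27726 / -0.35299 = 0.785.

0.785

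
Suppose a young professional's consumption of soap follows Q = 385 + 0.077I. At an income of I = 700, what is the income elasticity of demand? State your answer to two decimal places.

At I = 700: Q = 438.900.
dQ/dI = 0.077.
η = (dQ/dI)·(I/Q) = 0.077 × (700/438.900) = 0.12.

0.12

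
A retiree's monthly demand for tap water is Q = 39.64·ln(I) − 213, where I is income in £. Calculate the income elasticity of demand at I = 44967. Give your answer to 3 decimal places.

0.187

At I = 44967: Q = 211.690.
dQ/dI = 39.64/I = 0.000881535 at this income.
η = (dQ/dI)·(I/Q) = 0.000881535 × (44967/211.690) = 0.187.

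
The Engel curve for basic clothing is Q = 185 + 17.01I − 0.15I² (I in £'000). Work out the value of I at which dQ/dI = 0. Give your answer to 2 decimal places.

dQ/dI = 17.01 − 0.3I.
The good is inferior where dQ/dI < 0. Setting dQ/dI = 0 gives I = 17.01 / 0.3 = 56.70.

56.70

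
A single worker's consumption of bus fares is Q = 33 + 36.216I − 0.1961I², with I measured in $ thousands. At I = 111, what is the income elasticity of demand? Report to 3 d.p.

-0.496

At I = 111: Q = 1636.8279.
dQ/dI = 36.216 − 0.3922I = -7.31820.
η = (dQ/dI)·(I/Q) = -7.31820 × (111/1636.8279) = -0.496.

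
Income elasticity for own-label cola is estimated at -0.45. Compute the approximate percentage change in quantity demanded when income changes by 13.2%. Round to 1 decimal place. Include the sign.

%ΔQ ≈ η × %ΔI = -0.45 × 13.2% = -5.9%.

-5.9%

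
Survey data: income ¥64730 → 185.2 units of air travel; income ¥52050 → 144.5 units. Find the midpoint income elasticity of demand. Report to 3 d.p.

1.137

ΔQ = 144.5 − 185.2 = -40.7; midpoint Q̄ = (185.2 + 144.5)/2 = 164.85.
ΔI = 52050 − 64730 = -12680; midpoint Ī = (64730 + 52050)/2 = 58390.
η = (ΔQ/Q̄) ÷ (ΔI/Ī) = (-40.7/164.85) ÷ (-12680/58390) = 1.137.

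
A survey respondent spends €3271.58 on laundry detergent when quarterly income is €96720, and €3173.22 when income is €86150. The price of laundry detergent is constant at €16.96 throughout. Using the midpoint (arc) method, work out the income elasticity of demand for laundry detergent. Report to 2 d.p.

0.26

With a constant price, Q₁ = 3271.58/16.96 = 192.900 and Q₂ = 3173.22/16.96 = 187.100 (equivalently, work directly with expenditure since P cancels).
Midpoint %ΔQ = (3173.22 − 3271.58)/3222.40 = -0.03052; midpoint %ΔI = (86150 − 96720)/91435 = -0.11560.
η = -0.03052 / -0.11560 = 0.26.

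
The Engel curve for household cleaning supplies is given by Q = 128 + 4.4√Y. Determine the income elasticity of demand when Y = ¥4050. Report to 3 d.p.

At Y = 4050: Q = 408.014.
dQ/dY = 4.4/(2√Y) = 0.0345697 at this income.
η = (dQ/dY)·(Y/Q) = 0.0345697 × (4050/408.014) = 0.343.

0.343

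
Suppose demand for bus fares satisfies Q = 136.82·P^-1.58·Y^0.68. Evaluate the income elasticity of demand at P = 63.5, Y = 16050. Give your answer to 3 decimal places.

0.680

For a multiplicative demand Q = A·P^α·Y^β, the income elasticity is β everywhere.
Here β = 0.68, so η = 0.680.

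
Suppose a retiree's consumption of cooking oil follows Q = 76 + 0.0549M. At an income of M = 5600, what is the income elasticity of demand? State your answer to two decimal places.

0.80

At M = 5600: Q = 383.440.
dQ/dM = 0.0549.
η = (dQ/dM)·(M/Q) = 0.0549 × (5600/383.440) = 0.80.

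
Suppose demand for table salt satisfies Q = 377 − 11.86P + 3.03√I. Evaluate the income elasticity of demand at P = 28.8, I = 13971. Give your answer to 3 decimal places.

0.455

At P = 28.8, I = 13971: Q = 393.575.
Holding P constant, ∂Q/∂I = 3.03/(2√I) = 0.0128174.
η_I = (∂Q/∂I)·(I/Q) = 0.0128174 × (13971/393.575) = 0.455.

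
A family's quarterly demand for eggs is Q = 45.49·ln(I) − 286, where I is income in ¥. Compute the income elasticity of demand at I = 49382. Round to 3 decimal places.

At I = 49382: Q = 205.626.
dQ/dI = 45.49/I = 0.000921186 at this income.
η = (dQ/dI)·(I/Q) = 0.000921186 × (49382/205.626) = 0.221.

0.221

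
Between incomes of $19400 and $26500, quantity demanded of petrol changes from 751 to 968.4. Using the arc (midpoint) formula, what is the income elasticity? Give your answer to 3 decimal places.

ΔQ = 968.4 − 751 = 217.4; midpoint Q̄ = (751 + 968.4)/2 = 859.7.
ΔI = 26500 − 19400 = 7100; midpoint Ī = (19400 + 26500)/2 = 22950.
η = (ΔQ/Q̄) ÷ (ΔI/Ī) = (217.4/859.7) ÷ (7100/22950) = 0.817.

0.817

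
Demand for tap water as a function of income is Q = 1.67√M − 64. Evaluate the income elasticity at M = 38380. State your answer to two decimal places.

0.62

At M = 38380: Q = 263.167.
dQ/dM = 1.67/(2√M) = 0.0042622 at this income.
η = (dQ/dM)·(M/Q) = 0.0042622 × (38380/263.167) = 0.62.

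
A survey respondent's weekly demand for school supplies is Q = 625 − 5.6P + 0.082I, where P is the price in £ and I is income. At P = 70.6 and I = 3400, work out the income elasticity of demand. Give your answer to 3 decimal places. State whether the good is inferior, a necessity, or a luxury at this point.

At P = 70.6, I = 3400: Q = 508.440.
Holding P constant, ∂Q/∂I = 0.082.
η_I = (∂Q/∂I)·(I/Q) = 0.082 × (3400/508.440) = 0.548.
Since 0 < η < 1, this is a necessity.

0.548 (necessity)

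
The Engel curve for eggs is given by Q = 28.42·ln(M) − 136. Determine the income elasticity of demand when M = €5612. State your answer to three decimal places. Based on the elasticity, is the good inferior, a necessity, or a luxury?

At M = 5612: Q = 109.340.
dQ/dM = 28.42/M = 0.00506415 at this income.
η = (dQ/dM)·(M/Q) = 0.00506415 × (5612/109.340) = 0.260.
Since 0 < η < 1, the good is a necessity.

0.260 (necessity)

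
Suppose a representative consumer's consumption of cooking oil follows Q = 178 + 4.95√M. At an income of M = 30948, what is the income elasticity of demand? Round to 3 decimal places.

0.415

At M = 30948: Q = 1048.806.
dQ/dM = 4.95/(2√M) = 0.0140689 at this income.
η = (dQ/dM)·(M/Q) = 0.0140689 × (30948/1048.806) = 0.415.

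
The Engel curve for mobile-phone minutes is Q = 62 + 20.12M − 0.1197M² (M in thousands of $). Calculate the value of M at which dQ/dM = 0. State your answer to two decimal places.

dQ/dM = 20.12 − 0.2394M.
The good is inferior where dQ/dM < 0. Setting dQ/dM = 0 gives M = 20.12 / 0.2394 = 84.04.

84.04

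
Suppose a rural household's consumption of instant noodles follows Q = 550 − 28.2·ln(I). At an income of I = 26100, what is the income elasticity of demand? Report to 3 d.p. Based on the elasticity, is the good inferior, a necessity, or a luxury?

At I = 26100: Q = 263.215.
dQ/dI = -28.2/I = -0.00108046 at this income.
η = (dQ/dI)·(I/Q) = -0.00108046 × (26100/263.215) = -0.107.
Since η < 0, the good is an inferior good.

-0.107 (inferior good)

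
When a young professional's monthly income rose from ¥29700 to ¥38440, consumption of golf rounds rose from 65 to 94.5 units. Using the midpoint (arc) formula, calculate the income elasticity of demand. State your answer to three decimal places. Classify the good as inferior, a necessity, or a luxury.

1.442 (luxury)

ΔQ = 94.5 − 65 = 29.5; midpoint Q̄ = (65 + 94.5)/2 = 79.75.
ΔI = 38440 − 29700 = 8740; midpoint Ī = (29700 + 38440)/2 = 34070.
η = (ΔQ/Q̄) ÷ (ΔI/Ī) = (29.5/79.75) ÷ (8740/34070) = 1.442.
η > 1 ⇒ luxury.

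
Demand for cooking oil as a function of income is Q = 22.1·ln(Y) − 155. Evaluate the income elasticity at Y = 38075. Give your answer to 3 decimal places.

At Y = 38075: Q = 78.096.
dQ/dY = 22.1/Y = 0.000580433 at this income.
η = (dQ/dY)·(Y/Q) = 0.000580433 × (38075/78.096) = 0.283.

0.283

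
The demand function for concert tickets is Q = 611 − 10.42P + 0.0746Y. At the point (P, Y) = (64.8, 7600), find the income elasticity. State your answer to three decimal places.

At P = 64.8, Y = 7600: Q = 502.744.
Holding P constant, ∂Q/∂Y = 0.0746.
η_Y = (∂Q/∂Y)·(Y/Q) = 0.0746 × (7600/502.744) = 1.128.

1.128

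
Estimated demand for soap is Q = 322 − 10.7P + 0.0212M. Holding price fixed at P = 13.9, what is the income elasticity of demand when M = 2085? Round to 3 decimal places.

0.203

At P = 13.9, M = 2085: Q = 217.472.
Holding P constant, ∂Q/∂M = 0.0212.
η_M = (∂Q/∂M)·(M/Q) = 0.0212 × (2085/217.472) = 0.203.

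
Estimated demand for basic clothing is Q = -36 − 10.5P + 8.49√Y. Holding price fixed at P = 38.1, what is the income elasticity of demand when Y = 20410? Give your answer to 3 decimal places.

At P = 38.1, Y = 20410: Q = 776.862.
Holding P constant, ∂Q/∂Y = 8.49/(2√Y) = 0.0297137.
η_Y = (∂Q/∂Y)·(Y/Q) = 0.0297137 × (20410/776.862) = 0.781.

0.781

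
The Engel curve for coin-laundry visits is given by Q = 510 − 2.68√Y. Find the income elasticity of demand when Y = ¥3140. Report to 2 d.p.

-0.21

At Y = 3140: Q = 359.824.
dQ/dY = -2.68/(2√Y) = -0.0239133 at this income.
η = (dQ/dY)·(Y/Q) = -0.0239133 × (3140/359.824) = -0.21.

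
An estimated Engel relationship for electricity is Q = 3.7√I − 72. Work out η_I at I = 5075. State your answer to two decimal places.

At I = 5075: Q = 191.584.
dQ/dI = 3.7/(2√I) = 0.0259689 at this income.
η = (dQ/dI)·(I/Q) = 0.0259689 × (5075/191.584) = 0.69.

0.69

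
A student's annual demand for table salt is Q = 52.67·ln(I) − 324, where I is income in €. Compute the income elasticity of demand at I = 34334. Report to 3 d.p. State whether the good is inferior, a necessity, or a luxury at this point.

At I = 34334: Q = 226.080.
dQ/dI = 52.67/I = 0.00153405 at this income.
η = (dQ/dI)·(I/Q) = 0.00153405 × (34334/226.080) = 0.233.
Since 0 < η < 1, the good is a necessity.

0.233 (necessity)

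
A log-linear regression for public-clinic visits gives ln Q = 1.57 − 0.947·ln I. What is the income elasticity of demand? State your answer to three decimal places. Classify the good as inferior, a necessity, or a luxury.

-0.947 (inferior good)

In a log-linear demand, the coefficient on ln I is the income elasticity.
So η = -0.947.
η < 0 ⇒ inferior good.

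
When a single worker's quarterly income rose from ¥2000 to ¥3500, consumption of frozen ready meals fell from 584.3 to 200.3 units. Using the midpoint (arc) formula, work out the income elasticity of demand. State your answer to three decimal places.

-1.795

ΔQ = 200.3 − 584.3 = -384; midpoint Q̄ = (584.3 + 200.3)/2 = 392.3.
ΔI = 3500 − 2000 = 1500; midpoint Ī = (2000 + 3500)/2 = 2750.
η = (ΔQ/Q̄) ÷ (ΔI/Ī) = (-384/392.3) ÷ (1500/2750) = -1.795.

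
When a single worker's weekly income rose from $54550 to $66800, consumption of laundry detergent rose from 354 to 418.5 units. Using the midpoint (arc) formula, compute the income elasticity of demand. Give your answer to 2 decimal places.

ΔQ = 418.5 − 354 = 64.5; midpoint Q̄ = (354 + 418.5)/2 = 386.25.
ΔI = 66800 − 54550 = 12250; midpoint Ī = (54550 + 66800)/2 = 60675.
η = (ΔQ/Q̄) ÷ (ΔI/Ī) = (64.5/386.25) ÷ (12250/60675) = 0.83.

0.83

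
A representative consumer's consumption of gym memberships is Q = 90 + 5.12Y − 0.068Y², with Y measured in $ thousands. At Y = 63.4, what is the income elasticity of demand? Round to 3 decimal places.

-1.572

At Y = 63.4: Q = 141.2779.
dQ/dY = 5.12 − 0.136Y = -3.50240.
η = (dQ/dY)·(Y/Q) = -3.50240 × (63.4/141.2779) = -1.572.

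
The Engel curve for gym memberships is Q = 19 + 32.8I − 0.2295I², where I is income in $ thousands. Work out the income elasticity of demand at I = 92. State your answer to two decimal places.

At I = 92: Q = 1094.1120.
dQ/dI = 32.8 − 0.459I = -9.42800.
η = (dQ/dI)·(I/Q) = -9.42800 × (92/1094.1120) = -0.79.

-0.79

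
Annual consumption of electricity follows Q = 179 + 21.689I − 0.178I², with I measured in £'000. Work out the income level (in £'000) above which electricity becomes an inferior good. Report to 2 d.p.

dQ/dI = 21.689 − 0.356I.
The good is inferior where dQ/dI < 0. Setting dQ/dI = 0 gives I = 21.689 / 0.356 = 60.92.

60.92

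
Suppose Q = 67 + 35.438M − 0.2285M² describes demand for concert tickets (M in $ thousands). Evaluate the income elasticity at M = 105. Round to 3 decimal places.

At M = 105: Q = 1268.7775.
dQ/dM = 35.438 − 0.457M = -12.54700.
η = (dQ/dM)·(M/Q) = -12.54700 × (105/1268.7775) = -1.038.

-1.038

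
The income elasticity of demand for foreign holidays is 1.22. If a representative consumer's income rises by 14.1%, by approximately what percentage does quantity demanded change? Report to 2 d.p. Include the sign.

17.20%

%ΔQ ≈ η × %ΔI = 1.22 × 14.1% = 17.20%.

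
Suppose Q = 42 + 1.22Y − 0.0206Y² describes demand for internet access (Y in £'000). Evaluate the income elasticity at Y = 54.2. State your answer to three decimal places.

At Y = 54.2: Q = 47.6086.
dQ/dY = 1.22 − 0.0412Y = -1.01304.
η = (dQ/dY)·(Y/Q) = -1.01304 × (54.2/47.6086) = -1.153.

-1.153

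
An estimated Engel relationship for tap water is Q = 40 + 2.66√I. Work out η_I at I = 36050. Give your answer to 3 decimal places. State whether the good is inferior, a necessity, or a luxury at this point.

0.463 (necessity)

At I = 36050: Q = 545.050.
dQ/dI = 2.66/(2√I) = 0.00700485 at this income.
η = (dQ/dI)·(I/Q) = 0.00700485 × (36050/545.050) = 0.463.
Since 0 < η < 1, the good is a necessity.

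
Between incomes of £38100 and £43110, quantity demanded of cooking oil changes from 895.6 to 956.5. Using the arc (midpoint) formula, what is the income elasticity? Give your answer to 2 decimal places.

0.53

ΔQ = 956.5 − 895.6 = 60.9; midpoint Q̄ = (895.6 + 956.5)/2 = 926.05.
ΔI = 43110 − 38100 = 5010; midpoint Ī = (38100 + 43110)/2 = 40605.
η = (ΔQ/Q̄) ÷ (ΔI/Ī) = (60.9/926.05) ÷ (5010/40605) = 0.53.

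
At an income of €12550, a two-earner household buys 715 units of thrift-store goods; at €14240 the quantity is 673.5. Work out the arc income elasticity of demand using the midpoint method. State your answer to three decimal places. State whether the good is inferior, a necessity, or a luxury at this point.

ΔQ = 673.5 − 715 = -41.5; midpoint Q̄ = (715 + 673.5)/2 = 694.25.
ΔI = 14240 − 12550 = 1690; midpoint Ī = (12550 + 14240)/2 = 13395.
η = (ΔQ/Q̄) ÷ (ΔI/Ī) = (-41.5/694.25) ÷ (1690/13395) = -0.474.
η < 0 ⇒ inferior good.

-0.474 (inferior good)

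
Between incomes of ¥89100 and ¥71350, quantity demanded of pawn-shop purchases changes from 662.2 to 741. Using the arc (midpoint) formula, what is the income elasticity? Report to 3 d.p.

ΔQ = 741 − 662.2 = 78.8; midpoint Q̄ = (662.2 + 741)/2 = 701.6.
ΔI = 71350 − 89100 = -17750; midpoint Ī = (89100 + 71350)/2 = 80225.
η = (ΔQ/Q̄) ÷ (ΔI/Ī) = (78.8/701.6) ÷ (-17750/80225) = -0.508.

-0.508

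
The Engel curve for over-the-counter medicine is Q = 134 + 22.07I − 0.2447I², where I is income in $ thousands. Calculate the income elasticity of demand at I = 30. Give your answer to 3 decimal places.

At I = 30: Q = 575.8700.
dQ/dI = 22.07 − 0.4894I = 7.38800.
η = (dQ/dI)·(I/Q) = 7.38800 × (30/575.8700) = 0.385.

0.385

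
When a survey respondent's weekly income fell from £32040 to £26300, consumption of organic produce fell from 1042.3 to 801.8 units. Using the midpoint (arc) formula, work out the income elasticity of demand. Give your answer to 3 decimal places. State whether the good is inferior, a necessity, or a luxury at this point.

1.326 (luxury)

ΔQ = 801.8 − 1042.3 = -240.5; midpoint Q̄ = (1042.3 + 801.8)/2 = 922.05.
ΔI = 26300 − 32040 = -5740; midpoint Ī = (32040 + 26300)/2 = 29170.
η = (ΔQ/Q̄) ÷ (ΔI/Ī) = (-240.5/922.05) ÷ (-5740/29170) = 1.326.
η > 1 ⇒ luxury.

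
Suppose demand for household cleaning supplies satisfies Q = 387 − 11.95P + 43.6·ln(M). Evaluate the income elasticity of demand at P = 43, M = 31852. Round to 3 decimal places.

At P = 43, M = 31852: Q = 325.232.
Holding P constant, ∂Q/∂M = 43.6/M = 0.00136883.
η_M = (∂Q/∂M)·(M/Q) = 0.00136883 × (31852/325.232) = 0.134.

0.134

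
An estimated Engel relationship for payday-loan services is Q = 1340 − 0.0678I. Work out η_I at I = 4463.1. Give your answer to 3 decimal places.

-0.292

At I = 4463.1: Q = 1037.402.
dQ/dI = −0.0678.
η = (dQ/dI)·(I/Q) = -0.0678 × (4463.1/1037.402) = -0.292.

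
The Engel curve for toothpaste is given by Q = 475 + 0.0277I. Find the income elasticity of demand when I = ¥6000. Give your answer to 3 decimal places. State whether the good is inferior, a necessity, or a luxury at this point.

0.259 (necessity)

At I = 6000: Q = 641.200.
dQ/dI = 0.0277.
η = (dQ/dI)·(I/Q) = 0.0277 × (6000/641.200) = 0.259.
Since 0 < η < 1, the good is a necessity.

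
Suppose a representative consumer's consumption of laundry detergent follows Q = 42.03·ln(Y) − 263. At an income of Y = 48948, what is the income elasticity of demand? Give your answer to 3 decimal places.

At Y = 48948: Q = 190.862.
dQ/dY = 42.03/Y = 0.000858666 at this income.
η = (dQ/dY)·(Y/Q) = 0.000858666 × (48948/190.862) = 0.220.

0.220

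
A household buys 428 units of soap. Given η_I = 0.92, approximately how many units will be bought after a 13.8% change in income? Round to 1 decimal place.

%ΔQ ≈ η × %ΔI = 0.92 × 13.8% = 12.696%.
New Q ≈ 428 × (1 + 0.12696) = 482.3.

482.3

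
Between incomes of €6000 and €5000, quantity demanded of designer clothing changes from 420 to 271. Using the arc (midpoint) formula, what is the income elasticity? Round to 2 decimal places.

ΔQ = 271 − 420 = -149; midpoint Q̄ = (420 + 271)/2 = 345.5.
ΔI = 5000 − 6000 = -1000; midpoint Ī = (6000 + 5000)/2 = 5500.
η = (ΔQ/Q̄) ÷ (ΔI/Ī) = (-149/345.5) ÷ (-1000/5500) = 2.37.

2.37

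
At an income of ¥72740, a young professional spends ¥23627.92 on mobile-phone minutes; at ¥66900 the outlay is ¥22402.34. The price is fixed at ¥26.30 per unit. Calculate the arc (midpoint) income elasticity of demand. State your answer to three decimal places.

0.637

With a constant price, Q₁ = 23627.92/26.30 = 898.400 and Q₂ = 22402.34/26.30 = 851.800 (equivalently, work directly with expenditure since P cancels).
Midpoint %ΔQ = (22402.34 − 23627.92)/23015.13 = -0.05325; midpoint %ΔI = (66900 − 72740)/69820 = -0.08364.
η = -0.05325 / -0.08364 = 0.637.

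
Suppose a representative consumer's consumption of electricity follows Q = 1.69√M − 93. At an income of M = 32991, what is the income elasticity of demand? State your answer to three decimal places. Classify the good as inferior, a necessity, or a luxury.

0.717 (necessity)

At M = 32991: Q = 213.962.
dQ/dM = 1.69/(2√M) = 0.00465221 at this income.
η = (dQ/dM)·(M/Q) = 0.00465221 × (32991/213.962) = 0.717.
Since 0 < η < 1, the good is a necessity.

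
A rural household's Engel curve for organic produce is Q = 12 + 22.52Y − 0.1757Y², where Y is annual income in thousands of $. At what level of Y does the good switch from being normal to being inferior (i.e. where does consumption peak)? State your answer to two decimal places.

dQ/dY = 22.52 − 0.3514Y.
The good is inferior where dQ/dY < 0. Setting dQ/dY = 0 gives Y = 22.52 / 0.3514 = 64.09.

64.09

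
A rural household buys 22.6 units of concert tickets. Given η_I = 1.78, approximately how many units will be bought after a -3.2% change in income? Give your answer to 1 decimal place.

21.3

%ΔQ ≈ η × %ΔI = 1.78 × (-3.2%) = -5.696%.
New Q ≈ 22.6 × (1 − 0.05696) = 21.3.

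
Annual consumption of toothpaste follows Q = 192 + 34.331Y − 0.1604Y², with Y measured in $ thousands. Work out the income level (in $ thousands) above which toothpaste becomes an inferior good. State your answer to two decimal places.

dQ/dY = 34.331 − 0.3208Y.
The good is inferior where dQ/dY < 0. Setting dQ/dY = 0 gives Y = 34.331 / 0.3208 = 107.02.

107.02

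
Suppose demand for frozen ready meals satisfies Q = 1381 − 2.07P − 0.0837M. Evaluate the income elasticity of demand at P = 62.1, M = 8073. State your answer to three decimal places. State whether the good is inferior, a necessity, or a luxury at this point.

-1.172 (inferior good)

At P = 62.1, M = 8073: Q = 576.743.
Holding P constant, ∂Q/∂M = −0.0837.
η_M = (∂Q/∂M)·(M/Q) = -0.0837 × (8073/576.743) = -1.172.
Since η < 0, this is an inferior good.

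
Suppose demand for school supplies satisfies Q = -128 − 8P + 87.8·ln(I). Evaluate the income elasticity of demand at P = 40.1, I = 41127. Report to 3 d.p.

0.181

At P = 40.1, I = 41127: Q = 484.024.
Holding P constant, ∂Q/∂I = 87.8/I = 0.00213485.
η_I = (∂Q/∂I)·(I/Q) = 0.00213485 × (41127/484.024) = 0.181.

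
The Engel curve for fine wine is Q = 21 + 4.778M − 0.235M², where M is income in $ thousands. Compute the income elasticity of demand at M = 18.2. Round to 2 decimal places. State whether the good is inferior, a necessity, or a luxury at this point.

-2.28 (inferior good)

At M = 18.2: Q = 30.1182.
dQ/dM = 4.778 − 0.47M = -3.77600.
η = (dQ/dM)·(M/Q) = -3.77600 × (18.2/30.1182) = -2.28.
η < 0 ⇒ inferior good.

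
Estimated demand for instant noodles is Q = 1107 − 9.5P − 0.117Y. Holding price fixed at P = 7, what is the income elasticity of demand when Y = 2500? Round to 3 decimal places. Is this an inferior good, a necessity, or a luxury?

-0.391 (inferior good)

At P = 7, Y = 2500: Q = 748.000.
Holding P constant, ∂Q/∂Y = −0.117.
η_Y = (∂Q/∂Y)·(Y/Q) = -0.117 × (2500/748.000) = -0.391.
Since η < 0, this is an inferior good.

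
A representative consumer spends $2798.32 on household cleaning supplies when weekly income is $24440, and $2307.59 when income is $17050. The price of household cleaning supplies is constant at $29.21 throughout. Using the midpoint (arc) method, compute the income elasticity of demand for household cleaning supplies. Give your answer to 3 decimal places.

0.540

With a constant price, Q₁ = 2798.32/29.21 = 95.800 and Q₂ = 2307.59/29.21 = 79.000 (equivalently, work directly with expenditure since P cancels).
Midpoint %ΔQ = (2307.59 − 2798.32)/2552.96 = -0.19222; midpoint %ΔI = (17050 − 24440)/20745 = -0.35623.
η = -0.19222 / -0.35623 = 0.540.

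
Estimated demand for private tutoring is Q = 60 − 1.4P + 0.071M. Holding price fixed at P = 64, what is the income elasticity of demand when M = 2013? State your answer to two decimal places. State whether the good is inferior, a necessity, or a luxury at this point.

1.26 (luxury)

At P = 64, M = 2013: Q = 113.323.
Holding P constant, ∂Q/∂M = 0.071.
η_M = (∂Q/∂M)·(M/Q) = 0.071 × (2013/113.323) = 1.26.
Since η > 1, this is a luxury.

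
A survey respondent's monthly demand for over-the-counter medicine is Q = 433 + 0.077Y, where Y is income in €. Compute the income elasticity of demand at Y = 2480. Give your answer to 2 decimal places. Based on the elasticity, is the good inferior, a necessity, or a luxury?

At Y = 2480: Q = 623.960.
dQ/dY = 0.077.
η = (dQ/dY)·(Y/Q) = 0.077 × (2480/623.960) = 0.31.
Since 0 < η < 1, the good is a necessity.

0.31 (necessity)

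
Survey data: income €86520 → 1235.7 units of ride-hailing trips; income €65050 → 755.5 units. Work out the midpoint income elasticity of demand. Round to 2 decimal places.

ΔQ = 755.5 − 1235.7 = -480.2; midpoint Q̄ = (1235.7 + 755.5)/2 = 995.6.
ΔI = 65050 − 86520 = -21470; midpoint Ī = (86520 + 65050)/2 = 75785.
η = (ΔQ/Q̄) ÷ (ΔI/Ī) = (-480.2/995.6) ÷ (-21470/75785) = 1.70.

1.70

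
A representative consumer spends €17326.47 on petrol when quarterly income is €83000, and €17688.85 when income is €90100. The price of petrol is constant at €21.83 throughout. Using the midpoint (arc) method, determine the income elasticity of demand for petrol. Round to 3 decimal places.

0.252

With a constant price, Q₁ = 17326.47/21.83 = 793.700 and Q₂ = 17688.85/21.83 = 810.300 (equivalently, work directly with expenditure since P cancels).
Midpoint %ΔQ = (17688.85 − 17326.47)/17507.66 = 0.02070; midpoint %ΔI = (90100 − 83000)/86550 = 0.08203.
η = 0.02070 / 0.08203 = 0.252.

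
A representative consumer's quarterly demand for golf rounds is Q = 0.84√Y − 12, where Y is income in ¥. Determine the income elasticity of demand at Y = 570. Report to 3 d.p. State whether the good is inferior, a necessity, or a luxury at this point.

At Y = 570: Q = 8.055.
dQ/dY = 0.84/(2√Y) = 0.0175919 at this income.
η = (dQ/dY)·(Y/Q) = 0.0175919 × (570/8.055) = 1.245.
Since η > 1, the good is a luxury.

1.245 (luxury)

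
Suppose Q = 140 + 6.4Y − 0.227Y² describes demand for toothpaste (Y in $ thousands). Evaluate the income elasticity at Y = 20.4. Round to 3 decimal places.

-0.332

At Y = 20.4: Q = 176.0917.
dQ/dY = 6.4 − 0.454Y = -2.86160.
η = (dQ/dY)·(Y/Q) = -2.86160 × (20.4/176.0917) = -0.332.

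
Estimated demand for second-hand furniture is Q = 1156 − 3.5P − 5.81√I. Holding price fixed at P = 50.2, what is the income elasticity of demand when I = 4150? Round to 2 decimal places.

At P = 50.2, I = 4150: Q = 606.017.
Holding P constant, ∂Q/∂I = -5.81/(2√I) = -0.0450943.
η_I = (∂Q/∂I)·(I/Q) = -0.0450943 × (4150/606.017) = -0.31.

-0.31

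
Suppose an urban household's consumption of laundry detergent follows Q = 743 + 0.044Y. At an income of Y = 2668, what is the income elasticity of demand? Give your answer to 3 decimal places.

At Y = 2668: Q = 860.392.
dQ/dY = 0.044.
η = (dQ/dY)·(Y/Q) = 0.044 × (2668/860.392) = 0.136.

0.136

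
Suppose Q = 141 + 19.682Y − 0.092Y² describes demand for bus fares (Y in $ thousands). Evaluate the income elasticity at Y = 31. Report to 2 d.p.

0.65

At Y = 31: Q = 662.7300.
dQ/dY = 19.682 − 0.184Y = 13.97800.
η = (dQ/dY)·(Y/Q) = 13.97800 × (31/662.7300) = 0.65.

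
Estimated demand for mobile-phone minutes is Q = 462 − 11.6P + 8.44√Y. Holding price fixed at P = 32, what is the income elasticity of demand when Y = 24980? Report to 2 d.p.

0.47

At P = 32, Y = 24980: Q = 1424.747.
Holding P constant, ∂Q/∂Y = 8.44/(2√Y) = 0.0267003.
η_Y = (∂Q/∂Y)·(Y/Q) = 0.0267003 × (24980/1424.747) = 0.47.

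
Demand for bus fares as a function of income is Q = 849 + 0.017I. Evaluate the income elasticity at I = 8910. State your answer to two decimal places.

At I = 8910: Q = 1000.470.
dQ/dI = 0.017.
η = (dQ/dI)·(I/Q) = 0.017 × (8910/1000.470) = 0.15.

0.15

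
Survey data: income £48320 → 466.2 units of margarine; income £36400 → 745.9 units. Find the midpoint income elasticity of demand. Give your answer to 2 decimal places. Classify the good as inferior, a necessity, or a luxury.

ΔQ = 745.9 − 466.2 = 279.7; midpoint Q̄ = (466.2 + 745.9)/2 = 606.05.
ΔI = 36400 − 48320 = -11920; midpoint Ī = (48320 + 36400)/2 = 42360.
η = (ΔQ/Q̄) ÷ (ΔI/Ī) = (279.7/606.05) ÷ (-11920/42360) = -1.64.
η < 0 ⇒ inferior good.

-1.64 (inferior good)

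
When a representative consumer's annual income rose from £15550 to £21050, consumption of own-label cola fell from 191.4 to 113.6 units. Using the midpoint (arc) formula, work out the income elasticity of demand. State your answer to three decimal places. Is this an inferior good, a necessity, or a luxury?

ΔQ = 113.6 − 191.4 = -77.8; midpoint Q̄ = (191.4 + 113.6)/2 = 152.5.
ΔI = 21050 − 15550 = 5500; midpoint Ī = (15550 + 21050)/2 = 18300.
η = (ΔQ/Q̄) ÷ (ΔI/Ī) = (-77.8/152.5) ÷ (5500/18300) = -1.697.
η < 0 ⇒ inferior good.

-1.697 (inferior good)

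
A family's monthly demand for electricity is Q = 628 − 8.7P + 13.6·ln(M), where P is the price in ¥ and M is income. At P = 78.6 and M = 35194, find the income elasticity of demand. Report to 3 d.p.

At P = 78.6, M = 35194: Q = 86.553.
Holding P constant, ∂Q/∂M = 13.6/M = 0.00038643.
η_M = (∂Q/∂M)·(M/Q) = 0.00038643 × (35194/86.553) = 0.157.

0.157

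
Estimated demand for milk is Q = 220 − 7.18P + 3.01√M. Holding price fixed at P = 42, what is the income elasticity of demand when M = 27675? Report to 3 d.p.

0.597

At P = 42, M = 27675: Q = 419.178.
Holding P constant, ∂Q/∂M = 3.01/(2√M) = 0.00904675.
η_M = (∂Q/∂M)·(M/Q) = 0.00904675 × (27675/419.178) = 0.597.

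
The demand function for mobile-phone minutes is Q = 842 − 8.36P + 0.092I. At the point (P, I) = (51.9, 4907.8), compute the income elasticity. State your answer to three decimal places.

At P = 51.9, I = 4907.8: Q = 859.634.
Holding P constant, ∂Q/∂I = 0.092.
η_I = (∂Q/∂I)·(I/Q) = 0.092 × (4907.8/859.634) = 0.525.

0.525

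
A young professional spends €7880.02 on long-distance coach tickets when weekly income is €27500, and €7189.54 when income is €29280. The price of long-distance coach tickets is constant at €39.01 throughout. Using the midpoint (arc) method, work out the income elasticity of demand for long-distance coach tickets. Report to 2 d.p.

With a constant price, Q₁ = 7880.02/39.01 = 202.000 and Q₂ = 7189.54/39.01 = 184.300 (equivalently, work directly with expenditure since P cancels).
Midpoint %ΔQ = (7189.54 − 7880.02)/7534.78 = -0.09164; midpoint %ΔI = (29280 − 27500)/28390 = 0.06270.
η = -0.09164 / 0.06270 = -1.46.

-1.46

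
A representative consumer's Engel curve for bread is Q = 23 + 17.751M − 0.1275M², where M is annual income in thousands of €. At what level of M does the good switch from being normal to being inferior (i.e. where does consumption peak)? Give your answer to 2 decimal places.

69.61

dQ/dM = 17.751 − 0.255M.
The good is inferior where dQ/dM < 0. Setting dQ/dM = 0 gives M = 17.751 / 0.255 = 69.61.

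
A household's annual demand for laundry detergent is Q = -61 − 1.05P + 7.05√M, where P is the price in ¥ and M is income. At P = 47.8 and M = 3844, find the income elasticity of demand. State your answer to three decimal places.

0.671

At P = 47.8, M = 3844: Q = 325.910.
Holding P constant, ∂Q/∂M = 7.05/(2√M) = 0.0568548.
η_M = (∂Q/∂M)·(M/Q) = 0.0568548 × (3844/325.910) = 0.671.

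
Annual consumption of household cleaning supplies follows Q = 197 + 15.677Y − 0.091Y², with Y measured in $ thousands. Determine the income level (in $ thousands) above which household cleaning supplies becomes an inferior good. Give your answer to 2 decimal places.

86.14

dQ/dY = 15.677 − 0.182Y.
The good is inferior where dQ/dY < 0. Setting dQ/dY = 0 gives Y = 15.677 / 0.182 = 86.14.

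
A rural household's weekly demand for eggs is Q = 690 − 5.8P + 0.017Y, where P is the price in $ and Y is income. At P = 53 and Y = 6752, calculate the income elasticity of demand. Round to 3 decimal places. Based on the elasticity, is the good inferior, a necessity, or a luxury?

0.231 (necessity)

At P = 53, Y = 6752: Q = 497.384.
Holding P constant, ∂Q/∂Y = 0.017.
η_Y = (∂Q/∂Y)·(Y/Q) = 0.017 × (6752/497.384) = 0.231.
Since 0 < η < 1, this is a necessity.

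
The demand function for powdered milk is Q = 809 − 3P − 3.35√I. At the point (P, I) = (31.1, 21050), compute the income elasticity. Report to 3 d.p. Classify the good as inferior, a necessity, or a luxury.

-1.058 (inferior good)

At P = 31.1, I = 21050: Q = 229.661.
Holding P constant, ∂Q/∂I = -3.35/(2√I) = -0.0115449.
η_I = (∂Q/∂I)·(I/Q) = -0.0115449 × (21050/229.661) = -1.058.
Since η < 0, this is an inferior good.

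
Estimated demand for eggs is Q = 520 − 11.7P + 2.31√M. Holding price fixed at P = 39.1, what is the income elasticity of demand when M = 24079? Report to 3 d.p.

0.426

At P = 39.1, M = 24079: Q = 420.982.
Holding P constant, ∂Q/∂M = 2.31/(2√M) = 0.00744325.
η_M = (∂Q/∂M)·(M/Q) = 0.00744325 × (24079/420.982) = 0.426.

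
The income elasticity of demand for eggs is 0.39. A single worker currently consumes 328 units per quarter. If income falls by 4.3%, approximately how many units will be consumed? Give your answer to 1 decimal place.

322.5

%ΔQ ≈ η × %ΔI = 0.39 × (-4.3%) = -1.677%.
New Q ≈ 328 × (1 − 0.01677) = 322.5.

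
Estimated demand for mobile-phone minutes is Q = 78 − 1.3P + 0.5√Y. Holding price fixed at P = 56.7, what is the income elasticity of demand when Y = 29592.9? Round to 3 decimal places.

0.476

At P = 56.7, Y = 29592.9: Q = 90.303.
Holding P constant, ∂Q/∂Y = 0.5/(2√Y) = 0.00145327.
η_Y = (∂Q/∂Y)·(Y/Q) = 0.00145327 × (29592.9/90.303) = 0.476.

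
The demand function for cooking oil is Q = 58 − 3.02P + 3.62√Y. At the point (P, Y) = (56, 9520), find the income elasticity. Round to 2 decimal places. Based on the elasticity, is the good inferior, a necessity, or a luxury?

0.73 (necessity)

At P = 56, Y = 9520: Q = 242.085.
Holding P constant, ∂Q/∂Y = 3.62/(2√Y) = 0.0185507.
η_Y = (∂Q/∂Y)·(Y/Q) = 0.0185507 × (9520/242.085) = 0.73.
Since 0 < η < 1, this is a necessity.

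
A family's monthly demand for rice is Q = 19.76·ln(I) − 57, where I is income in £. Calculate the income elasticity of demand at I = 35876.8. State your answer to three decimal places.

0.132

At I = 35876.8: Q = 150.240.
dQ/dI = 19.76/I = 0.000550774 at this income.
η = (dQ/dI)·(I/Q) = 0.000550774 × (35876.8/150.240) = 0.132.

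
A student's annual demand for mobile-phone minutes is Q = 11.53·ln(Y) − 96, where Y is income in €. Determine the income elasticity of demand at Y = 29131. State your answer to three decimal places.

0.512

At Y = 29131: Q = 22.523.
dQ/dY = 11.53/Y = 0.000395798 at this income.
η = (dQ/dY)·(Y/Q) = 0.000395798 × (29131/22.523) = 0.512.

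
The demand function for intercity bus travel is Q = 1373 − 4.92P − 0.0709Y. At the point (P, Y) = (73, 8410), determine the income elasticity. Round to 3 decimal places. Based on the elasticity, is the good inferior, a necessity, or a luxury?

-1.428 (inferior good)

At P = 73, Y = 8410: Q = 417.571.
Holding P constant, ∂Q/∂Y = −0.0709.
η_Y = (∂Q/∂Y)·(Y/Q) = -0.0709 × (8410/417.571) = -1.428.
Since η < 0, this is an inferior good.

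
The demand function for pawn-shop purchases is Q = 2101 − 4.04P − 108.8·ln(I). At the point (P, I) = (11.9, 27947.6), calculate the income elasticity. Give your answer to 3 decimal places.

At P = 11.9, I = 27947.6: Q = 939.020.
Holding P constant, ∂Q/∂I = -108.8/I = -0.003893.
η_I = (∂Q/∂I)·(I/Q) = -0.003893 × (27947.6/939.020) = -0.116.

-0.116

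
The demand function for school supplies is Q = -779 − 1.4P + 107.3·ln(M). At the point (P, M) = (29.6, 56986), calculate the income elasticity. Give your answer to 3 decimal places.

0.303

At P = 29.6, M = 56986: Q = 354.555.
Holding P constant, ∂Q/∂M = 107.3/M = 0.00188292.
η_M = (∂Q/∂M)·(M/Q) = 0.00188292 × (56986/354.555) = 0.303.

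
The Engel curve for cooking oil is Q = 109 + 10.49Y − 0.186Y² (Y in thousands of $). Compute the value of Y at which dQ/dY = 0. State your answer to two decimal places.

dQ/dY = 10.49 − 0.372Y.
The good is inferior where dQ/dY < 0. Setting dQ/dY = 0 gives Y = 10.49 / 0.372 = 28.20.

28.20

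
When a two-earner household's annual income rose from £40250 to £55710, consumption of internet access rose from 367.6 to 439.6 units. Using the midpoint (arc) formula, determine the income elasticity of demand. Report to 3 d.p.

ΔQ = 439.6 − 367.6 = 72; midpoint Q̄ = (367.6 + 439.6)/2 = 403.6.
ΔI = 55710 − 40250 = 15460; midpoint Ī = (40250 + 55710)/2 = 47980.
η = (ΔQ/Q̄) ÷ (ΔI/Ī) = (72/403.6) ÷ (15460/47980) = 0.554.

0.554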